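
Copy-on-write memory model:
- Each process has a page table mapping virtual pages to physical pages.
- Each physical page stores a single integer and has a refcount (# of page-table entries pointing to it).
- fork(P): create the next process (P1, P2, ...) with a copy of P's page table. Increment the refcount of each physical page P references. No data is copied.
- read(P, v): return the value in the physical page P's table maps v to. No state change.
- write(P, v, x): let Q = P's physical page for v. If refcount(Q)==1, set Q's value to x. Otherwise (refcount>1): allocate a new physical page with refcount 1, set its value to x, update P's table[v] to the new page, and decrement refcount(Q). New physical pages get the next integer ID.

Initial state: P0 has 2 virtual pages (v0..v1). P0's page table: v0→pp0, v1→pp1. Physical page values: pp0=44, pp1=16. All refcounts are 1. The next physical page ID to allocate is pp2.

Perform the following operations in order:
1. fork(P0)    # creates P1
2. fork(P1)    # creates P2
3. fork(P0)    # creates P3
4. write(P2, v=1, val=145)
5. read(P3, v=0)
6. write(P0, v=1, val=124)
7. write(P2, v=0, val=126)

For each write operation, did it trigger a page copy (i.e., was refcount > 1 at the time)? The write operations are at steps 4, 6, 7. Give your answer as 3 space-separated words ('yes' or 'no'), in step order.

Op 1: fork(P0) -> P1. 2 ppages; refcounts: pp0:2 pp1:2
Op 2: fork(P1) -> P2. 2 ppages; refcounts: pp0:3 pp1:3
Op 3: fork(P0) -> P3. 2 ppages; refcounts: pp0:4 pp1:4
Op 4: write(P2, v1, 145). refcount(pp1)=4>1 -> COPY to pp2. 3 ppages; refcounts: pp0:4 pp1:3 pp2:1
Op 5: read(P3, v0) -> 44. No state change.
Op 6: write(P0, v1, 124). refcount(pp1)=3>1 -> COPY to pp3. 4 ppages; refcounts: pp0:4 pp1:2 pp2:1 pp3:1
Op 7: write(P2, v0, 126). refcount(pp0)=4>1 -> COPY to pp4. 5 ppages; refcounts: pp0:3 pp1:2 pp2:1 pp3:1 pp4:1

yes yes yes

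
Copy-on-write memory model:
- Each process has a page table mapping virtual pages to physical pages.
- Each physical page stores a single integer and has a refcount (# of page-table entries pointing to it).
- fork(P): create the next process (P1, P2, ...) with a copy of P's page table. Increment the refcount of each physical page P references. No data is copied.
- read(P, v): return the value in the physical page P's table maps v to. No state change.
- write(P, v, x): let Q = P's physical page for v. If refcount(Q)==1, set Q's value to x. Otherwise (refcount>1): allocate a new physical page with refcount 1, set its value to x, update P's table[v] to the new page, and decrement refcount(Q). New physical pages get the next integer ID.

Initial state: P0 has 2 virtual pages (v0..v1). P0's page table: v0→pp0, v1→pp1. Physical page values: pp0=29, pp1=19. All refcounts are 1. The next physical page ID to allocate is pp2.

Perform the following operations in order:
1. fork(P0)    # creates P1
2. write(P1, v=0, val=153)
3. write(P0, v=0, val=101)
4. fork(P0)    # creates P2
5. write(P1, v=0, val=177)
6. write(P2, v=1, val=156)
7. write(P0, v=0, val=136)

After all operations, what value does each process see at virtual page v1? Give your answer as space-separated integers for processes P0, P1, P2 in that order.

Op 1: fork(P0) -> P1. 2 ppages; refcounts: pp0:2 pp1:2
Op 2: write(P1, v0, 153). refcount(pp0)=2>1 -> COPY to pp2. 3 ppages; refcounts: pp0:1 pp1:2 pp2:1
Op 3: write(P0, v0, 101). refcount(pp0)=1 -> write in place. 3 ppages; refcounts: pp0:1 pp1:2 pp2:1
Op 4: fork(P0) -> P2. 3 ppages; refcounts: pp0:2 pp1:3 pp2:1
Op 5: write(P1, v0, 177). refcount(pp2)=1 -> write in place. 3 ppages; refcounts: pp0:2 pp1:3 pp2:1
Op 6: write(P2, v1, 156). refcount(pp1)=3>1 -> COPY to pp3. 4 ppages; refcounts: pp0:2 pp1:2 pp2:1 pp3:1
Op 7: write(P0, v0, 136). refcount(pp0)=2>1 -> COPY to pp4. 5 ppages; refcounts: pp0:1 pp1:2 pp2:1 pp3:1 pp4:1
P0: v1 -> pp1 = 19
P1: v1 -> pp1 = 19
P2: v1 -> pp3 = 156

Answer: 19 19 156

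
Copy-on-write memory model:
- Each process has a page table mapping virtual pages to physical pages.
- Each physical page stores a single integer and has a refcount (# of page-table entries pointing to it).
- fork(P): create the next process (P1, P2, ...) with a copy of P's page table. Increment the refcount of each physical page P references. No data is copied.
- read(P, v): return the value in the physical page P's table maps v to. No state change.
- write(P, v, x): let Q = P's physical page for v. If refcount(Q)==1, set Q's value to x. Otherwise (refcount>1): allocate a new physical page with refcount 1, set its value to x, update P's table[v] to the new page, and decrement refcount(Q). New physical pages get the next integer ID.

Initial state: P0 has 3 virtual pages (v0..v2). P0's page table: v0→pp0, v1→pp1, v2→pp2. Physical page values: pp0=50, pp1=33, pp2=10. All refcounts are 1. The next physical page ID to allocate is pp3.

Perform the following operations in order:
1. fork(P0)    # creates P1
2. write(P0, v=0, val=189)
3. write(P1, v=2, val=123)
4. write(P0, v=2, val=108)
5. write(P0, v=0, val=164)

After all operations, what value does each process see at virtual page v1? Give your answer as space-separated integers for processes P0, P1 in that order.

Answer: 33 33

Derivation:
Op 1: fork(P0) -> P1. 3 ppages; refcounts: pp0:2 pp1:2 pp2:2
Op 2: write(P0, v0, 189). refcount(pp0)=2>1 -> COPY to pp3. 4 ppages; refcounts: pp0:1 pp1:2 pp2:2 pp3:1
Op 3: write(P1, v2, 123). refcount(pp2)=2>1 -> COPY to pp4. 5 ppages; refcounts: pp0:1 pp1:2 pp2:1 pp3:1 pp4:1
Op 4: write(P0, v2, 108). refcount(pp2)=1 -> write in place. 5 ppages; refcounts: pp0:1 pp1:2 pp2:1 pp3:1 pp4:1
Op 5: write(P0, v0, 164). refcount(pp3)=1 -> write in place. 5 ppages; refcounts: pp0:1 pp1:2 pp2:1 pp3:1 pp4:1
P0: v1 -> pp1 = 33
P1: v1 -> pp1 = 33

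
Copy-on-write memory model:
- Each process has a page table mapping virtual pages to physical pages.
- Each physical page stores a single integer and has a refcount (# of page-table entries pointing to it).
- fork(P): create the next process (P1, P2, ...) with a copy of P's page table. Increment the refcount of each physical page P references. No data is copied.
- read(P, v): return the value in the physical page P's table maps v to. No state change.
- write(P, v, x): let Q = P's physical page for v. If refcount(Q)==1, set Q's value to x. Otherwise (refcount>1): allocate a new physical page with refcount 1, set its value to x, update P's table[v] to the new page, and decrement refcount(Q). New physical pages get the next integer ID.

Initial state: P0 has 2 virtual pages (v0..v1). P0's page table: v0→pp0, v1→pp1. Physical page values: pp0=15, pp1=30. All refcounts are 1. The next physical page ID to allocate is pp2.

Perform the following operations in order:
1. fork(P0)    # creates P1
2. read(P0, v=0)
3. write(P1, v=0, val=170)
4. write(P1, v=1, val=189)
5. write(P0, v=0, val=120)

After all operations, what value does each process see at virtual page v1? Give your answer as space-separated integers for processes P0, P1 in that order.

Op 1: fork(P0) -> P1. 2 ppages; refcounts: pp0:2 pp1:2
Op 2: read(P0, v0) -> 15. No state change.
Op 3: write(P1, v0, 170). refcount(pp0)=2>1 -> COPY to pp2. 3 ppages; refcounts: pp0:1 pp1:2 pp2:1
Op 4: write(P1, v1, 189). refcount(pp1)=2>1 -> COPY to pp3. 4 ppages; refcounts: pp0:1 pp1:1 pp2:1 pp3:1
Op 5: write(P0, v0, 120). refcount(pp0)=1 -> write in place. 4 ppages; refcounts: pp0:1 pp1:1 pp2:1 pp3:1
P0: v1 -> pp1 = 30
P1: v1 -> pp3 = 189

Answer: 30 189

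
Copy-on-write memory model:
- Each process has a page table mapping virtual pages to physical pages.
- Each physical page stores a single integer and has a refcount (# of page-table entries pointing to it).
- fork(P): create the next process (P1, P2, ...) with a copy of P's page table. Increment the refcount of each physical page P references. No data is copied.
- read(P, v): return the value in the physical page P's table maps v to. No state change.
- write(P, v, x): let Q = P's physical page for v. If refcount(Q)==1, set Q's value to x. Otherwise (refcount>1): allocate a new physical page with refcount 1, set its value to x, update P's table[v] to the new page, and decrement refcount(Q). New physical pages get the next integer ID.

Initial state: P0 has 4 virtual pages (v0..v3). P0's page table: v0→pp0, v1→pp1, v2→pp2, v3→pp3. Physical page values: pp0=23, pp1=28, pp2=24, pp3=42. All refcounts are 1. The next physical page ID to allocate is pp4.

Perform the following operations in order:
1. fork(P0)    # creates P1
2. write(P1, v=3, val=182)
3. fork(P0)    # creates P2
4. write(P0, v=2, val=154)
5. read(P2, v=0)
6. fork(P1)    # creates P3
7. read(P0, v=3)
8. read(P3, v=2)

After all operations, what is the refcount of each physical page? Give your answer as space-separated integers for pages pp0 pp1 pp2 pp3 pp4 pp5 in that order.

Answer: 4 4 3 2 2 1

Derivation:
Op 1: fork(P0) -> P1. 4 ppages; refcounts: pp0:2 pp1:2 pp2:2 pp3:2
Op 2: write(P1, v3, 182). refcount(pp3)=2>1 -> COPY to pp4. 5 ppages; refcounts: pp0:2 pp1:2 pp2:2 pp3:1 pp4:1
Op 3: fork(P0) -> P2. 5 ppages; refcounts: pp0:3 pp1:3 pp2:3 pp3:2 pp4:1
Op 4: write(P0, v2, 154). refcount(pp2)=3>1 -> COPY to pp5. 6 ppages; refcounts: pp0:3 pp1:3 pp2:2 pp3:2 pp4:1 pp5:1
Op 5: read(P2, v0) -> 23. No state change.
Op 6: fork(P1) -> P3. 6 ppages; refcounts: pp0:4 pp1:4 pp2:3 pp3:2 pp4:2 pp5:1
Op 7: read(P0, v3) -> 42. No state change.
Op 8: read(P3, v2) -> 24. No state change.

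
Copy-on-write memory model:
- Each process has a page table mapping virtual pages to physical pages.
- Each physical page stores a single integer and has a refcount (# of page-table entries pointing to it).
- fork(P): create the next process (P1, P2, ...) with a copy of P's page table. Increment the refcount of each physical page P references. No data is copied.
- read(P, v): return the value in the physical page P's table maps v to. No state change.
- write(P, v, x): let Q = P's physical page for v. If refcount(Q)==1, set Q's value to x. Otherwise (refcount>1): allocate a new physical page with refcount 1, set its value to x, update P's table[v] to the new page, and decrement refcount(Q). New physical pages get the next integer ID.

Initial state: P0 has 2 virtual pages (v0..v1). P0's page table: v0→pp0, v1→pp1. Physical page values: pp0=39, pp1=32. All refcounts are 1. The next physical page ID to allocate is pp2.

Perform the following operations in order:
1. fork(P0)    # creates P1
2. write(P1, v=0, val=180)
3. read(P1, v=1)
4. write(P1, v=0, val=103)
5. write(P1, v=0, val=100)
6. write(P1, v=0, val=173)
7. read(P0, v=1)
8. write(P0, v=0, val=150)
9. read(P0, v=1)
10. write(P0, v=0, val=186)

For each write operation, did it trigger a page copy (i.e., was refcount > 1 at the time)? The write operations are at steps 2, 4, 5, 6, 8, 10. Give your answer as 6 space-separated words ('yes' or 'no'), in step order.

Op 1: fork(P0) -> P1. 2 ppages; refcounts: pp0:2 pp1:2
Op 2: write(P1, v0, 180). refcount(pp0)=2>1 -> COPY to pp2. 3 ppages; refcounts: pp0:1 pp1:2 pp2:1
Op 3: read(P1, v1) -> 32. No state change.
Op 4: write(P1, v0, 103). refcount(pp2)=1 -> write in place. 3 ppages; refcounts: pp0:1 pp1:2 pp2:1
Op 5: write(P1, v0, 100). refcount(pp2)=1 -> write in place. 3 ppages; refcounts: pp0:1 pp1:2 pp2:1
Op 6: write(P1, v0, 173). refcount(pp2)=1 -> write in place. 3 ppages; refcounts: pp0:1 pp1:2 pp2:1
Op 7: read(P0, v1) -> 32. No state change.
Op 8: write(P0, v0, 150). refcount(pp0)=1 -> write in place. 3 ppages; refcounts: pp0:1 pp1:2 pp2:1
Op 9: read(P0, v1) -> 32. No state change.
Op 10: write(P0, v0, 186). refcount(pp0)=1 -> write in place. 3 ppages; refcounts: pp0:1 pp1:2 pp2:1

yes no no no no no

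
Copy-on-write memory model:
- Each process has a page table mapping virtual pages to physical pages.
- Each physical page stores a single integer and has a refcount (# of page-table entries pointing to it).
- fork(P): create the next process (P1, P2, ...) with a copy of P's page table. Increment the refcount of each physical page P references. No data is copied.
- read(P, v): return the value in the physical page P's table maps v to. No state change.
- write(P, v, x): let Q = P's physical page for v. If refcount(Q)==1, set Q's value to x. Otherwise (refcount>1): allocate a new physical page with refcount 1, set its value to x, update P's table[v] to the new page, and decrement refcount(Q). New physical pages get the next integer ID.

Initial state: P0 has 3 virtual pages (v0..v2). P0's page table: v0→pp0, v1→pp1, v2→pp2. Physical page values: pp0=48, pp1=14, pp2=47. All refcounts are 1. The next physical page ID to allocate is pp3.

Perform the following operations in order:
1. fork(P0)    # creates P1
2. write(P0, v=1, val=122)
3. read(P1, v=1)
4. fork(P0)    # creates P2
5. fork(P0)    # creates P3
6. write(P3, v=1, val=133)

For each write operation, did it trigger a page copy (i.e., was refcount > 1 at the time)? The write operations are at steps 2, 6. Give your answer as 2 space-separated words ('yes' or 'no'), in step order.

Op 1: fork(P0) -> P1. 3 ppages; refcounts: pp0:2 pp1:2 pp2:2
Op 2: write(P0, v1, 122). refcount(pp1)=2>1 -> COPY to pp3. 4 ppages; refcounts: pp0:2 pp1:1 pp2:2 pp3:1
Op 3: read(P1, v1) -> 14. No state change.
Op 4: fork(P0) -> P2. 4 ppages; refcounts: pp0:3 pp1:1 pp2:3 pp3:2
Op 5: fork(P0) -> P3. 4 ppages; refcounts: pp0:4 pp1:1 pp2:4 pp3:3
Op 6: write(P3, v1, 133). refcount(pp3)=3>1 -> COPY to pp4. 5 ppages; refcounts: pp0:4 pp1:1 pp2:4 pp3:2 pp4:1

yes yes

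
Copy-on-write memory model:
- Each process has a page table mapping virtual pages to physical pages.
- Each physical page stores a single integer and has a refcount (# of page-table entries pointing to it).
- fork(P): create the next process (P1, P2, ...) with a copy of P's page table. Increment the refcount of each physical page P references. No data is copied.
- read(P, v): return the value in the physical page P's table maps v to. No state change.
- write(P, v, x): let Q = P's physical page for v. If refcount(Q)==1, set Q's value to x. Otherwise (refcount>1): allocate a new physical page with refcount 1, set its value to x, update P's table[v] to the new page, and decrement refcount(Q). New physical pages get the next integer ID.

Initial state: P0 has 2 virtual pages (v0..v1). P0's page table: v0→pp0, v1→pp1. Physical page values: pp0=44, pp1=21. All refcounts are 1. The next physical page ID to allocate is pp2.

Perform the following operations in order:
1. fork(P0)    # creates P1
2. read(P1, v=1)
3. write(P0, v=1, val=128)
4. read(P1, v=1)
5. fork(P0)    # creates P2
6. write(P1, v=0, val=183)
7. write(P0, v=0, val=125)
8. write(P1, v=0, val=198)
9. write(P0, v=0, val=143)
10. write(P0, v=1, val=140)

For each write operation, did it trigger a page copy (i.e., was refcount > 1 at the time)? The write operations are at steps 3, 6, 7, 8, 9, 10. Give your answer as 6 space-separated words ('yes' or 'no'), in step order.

Op 1: fork(P0) -> P1. 2 ppages; refcounts: pp0:2 pp1:2
Op 2: read(P1, v1) -> 21. No state change.
Op 3: write(P0, v1, 128). refcount(pp1)=2>1 -> COPY to pp2. 3 ppages; refcounts: pp0:2 pp1:1 pp2:1
Op 4: read(P1, v1) -> 21. No state change.
Op 5: fork(P0) -> P2. 3 ppages; refcounts: pp0:3 pp1:1 pp2:2
Op 6: write(P1, v0, 183). refcount(pp0)=3>1 -> COPY to pp3. 4 ppages; refcounts: pp0:2 pp1:1 pp2:2 pp3:1
Op 7: write(P0, v0, 125). refcount(pp0)=2>1 -> COPY to pp4. 5 ppages; refcounts: pp0:1 pp1:1 pp2:2 pp3:1 pp4:1
Op 8: write(P1, v0, 198). refcount(pp3)=1 -> write in place. 5 ppages; refcounts: pp0:1 pp1:1 pp2:2 pp3:1 pp4:1
Op 9: write(P0, v0, 143). refcount(pp4)=1 -> write in place. 5 ppages; refcounts: pp0:1 pp1:1 pp2:2 pp3:1 pp4:1
Op 10: write(P0, v1, 140). refcount(pp2)=2>1 -> COPY to pp5. 6 ppages; refcounts: pp0:1 pp1:1 pp2:1 pp3:1 pp4:1 pp5:1

yes yes yes no no yes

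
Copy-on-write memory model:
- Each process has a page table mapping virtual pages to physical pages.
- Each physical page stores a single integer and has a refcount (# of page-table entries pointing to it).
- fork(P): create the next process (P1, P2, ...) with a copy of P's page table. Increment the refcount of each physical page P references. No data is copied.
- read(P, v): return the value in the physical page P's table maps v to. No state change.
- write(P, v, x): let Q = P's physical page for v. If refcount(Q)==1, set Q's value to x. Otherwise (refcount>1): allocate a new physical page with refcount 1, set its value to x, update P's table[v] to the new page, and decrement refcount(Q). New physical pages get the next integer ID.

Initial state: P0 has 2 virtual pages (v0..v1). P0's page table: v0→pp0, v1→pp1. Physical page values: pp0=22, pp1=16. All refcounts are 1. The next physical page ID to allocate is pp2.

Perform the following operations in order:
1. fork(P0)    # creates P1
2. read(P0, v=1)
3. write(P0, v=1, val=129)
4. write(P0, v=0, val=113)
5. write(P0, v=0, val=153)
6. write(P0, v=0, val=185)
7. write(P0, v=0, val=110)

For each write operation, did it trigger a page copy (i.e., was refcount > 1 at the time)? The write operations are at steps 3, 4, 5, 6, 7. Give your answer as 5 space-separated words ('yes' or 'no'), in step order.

Op 1: fork(P0) -> P1. 2 ppages; refcounts: pp0:2 pp1:2
Op 2: read(P0, v1) -> 16. No state change.
Op 3: write(P0, v1, 129). refcount(pp1)=2>1 -> COPY to pp2. 3 ppages; refcounts: pp0:2 pp1:1 pp2:1
Op 4: write(P0, v0, 113). refcount(pp0)=2>1 -> COPY to pp3. 4 ppages; refcounts: pp0:1 pp1:1 pp2:1 pp3:1
Op 5: write(P0, v0, 153). refcount(pp3)=1 -> write in place. 4 ppages; refcounts: pp0:1 pp1:1 pp2:1 pp3:1
Op 6: write(P0, v0, 185). refcount(pp3)=1 -> write in place. 4 ppages; refcounts: pp0:1 pp1:1 pp2:1 pp3:1
Op 7: write(P0, v0, 110). refcount(pp3)=1 -> write in place. 4 ppages; refcounts: pp0:1 pp1:1 pp2:1 pp3:1

yes yes no no no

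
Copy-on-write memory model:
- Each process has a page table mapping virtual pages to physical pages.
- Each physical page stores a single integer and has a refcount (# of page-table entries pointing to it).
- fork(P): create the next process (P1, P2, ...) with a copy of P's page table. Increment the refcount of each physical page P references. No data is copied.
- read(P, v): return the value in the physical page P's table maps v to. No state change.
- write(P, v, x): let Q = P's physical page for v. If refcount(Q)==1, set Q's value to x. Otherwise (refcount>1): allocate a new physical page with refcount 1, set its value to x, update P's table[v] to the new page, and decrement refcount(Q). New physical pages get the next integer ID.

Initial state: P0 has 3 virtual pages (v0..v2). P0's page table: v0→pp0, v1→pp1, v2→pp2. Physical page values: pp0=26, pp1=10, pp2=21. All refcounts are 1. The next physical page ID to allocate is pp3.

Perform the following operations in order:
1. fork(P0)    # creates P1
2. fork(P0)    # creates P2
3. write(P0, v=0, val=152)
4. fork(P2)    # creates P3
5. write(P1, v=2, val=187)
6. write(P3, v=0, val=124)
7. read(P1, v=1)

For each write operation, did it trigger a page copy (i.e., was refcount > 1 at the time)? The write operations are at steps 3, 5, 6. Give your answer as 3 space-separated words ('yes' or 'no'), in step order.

Op 1: fork(P0) -> P1. 3 ppages; refcounts: pp0:2 pp1:2 pp2:2
Op 2: fork(P0) -> P2. 3 ppages; refcounts: pp0:3 pp1:3 pp2:3
Op 3: write(P0, v0, 152). refcount(pp0)=3>1 -> COPY to pp3. 4 ppages; refcounts: pp0:2 pp1:3 pp2:3 pp3:1
Op 4: fork(P2) -> P3. 4 ppages; refcounts: pp0:3 pp1:4 pp2:4 pp3:1
Op 5: write(P1, v2, 187). refcount(pp2)=4>1 -> COPY to pp4. 5 ppages; refcounts: pp0:3 pp1:4 pp2:3 pp3:1 pp4:1
Op 6: write(P3, v0, 124). refcount(pp0)=3>1 -> COPY to pp5. 6 ppages; refcounts: pp0:2 pp1:4 pp2:3 pp3:1 pp4:1 pp5:1
Op 7: read(P1, v1) -> 10. No state change.

yes yes yes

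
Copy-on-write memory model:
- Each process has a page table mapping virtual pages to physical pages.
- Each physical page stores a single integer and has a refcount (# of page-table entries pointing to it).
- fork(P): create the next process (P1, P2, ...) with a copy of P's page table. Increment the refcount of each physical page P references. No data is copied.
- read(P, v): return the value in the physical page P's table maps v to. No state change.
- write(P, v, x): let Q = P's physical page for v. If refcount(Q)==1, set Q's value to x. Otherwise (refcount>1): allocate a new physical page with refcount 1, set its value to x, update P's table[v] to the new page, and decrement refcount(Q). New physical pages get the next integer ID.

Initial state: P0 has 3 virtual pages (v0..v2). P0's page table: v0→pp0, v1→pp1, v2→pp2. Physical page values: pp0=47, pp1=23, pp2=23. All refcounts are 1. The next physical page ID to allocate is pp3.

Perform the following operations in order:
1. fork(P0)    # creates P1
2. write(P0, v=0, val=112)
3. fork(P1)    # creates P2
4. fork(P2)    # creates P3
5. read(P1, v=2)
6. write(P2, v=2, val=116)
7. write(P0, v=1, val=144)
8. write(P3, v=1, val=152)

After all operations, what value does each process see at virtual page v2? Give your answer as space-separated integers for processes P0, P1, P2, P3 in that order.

Answer: 23 23 116 23

Derivation:
Op 1: fork(P0) -> P1. 3 ppages; refcounts: pp0:2 pp1:2 pp2:2
Op 2: write(P0, v0, 112). refcount(pp0)=2>1 -> COPY to pp3. 4 ppages; refcounts: pp0:1 pp1:2 pp2:2 pp3:1
Op 3: fork(P1) -> P2. 4 ppages; refcounts: pp0:2 pp1:3 pp2:3 pp3:1
Op 4: fork(P2) -> P3. 4 ppages; refcounts: pp0:3 pp1:4 pp2:4 pp3:1
Op 5: read(P1, v2) -> 23. No state change.
Op 6: write(P2, v2, 116). refcount(pp2)=4>1 -> COPY to pp4. 5 ppages; refcounts: pp0:3 pp1:4 pp2:3 pp3:1 pp4:1
Op 7: write(P0, v1, 144). refcount(pp1)=4>1 -> COPY to pp5. 6 ppages; refcounts: pp0:3 pp1:3 pp2:3 pp3:1 pp4:1 pp5:1
Op 8: write(P3, v1, 152). refcount(pp1)=3>1 -> COPY to pp6. 7 ppages; refcounts: pp0:3 pp1:2 pp2:3 pp3:1 pp4:1 pp5:1 pp6:1
P0: v2 -> pp2 = 23
P1: v2 -> pp2 = 23
P2: v2 -> pp4 = 116
P3: v2 -> pp2 = 23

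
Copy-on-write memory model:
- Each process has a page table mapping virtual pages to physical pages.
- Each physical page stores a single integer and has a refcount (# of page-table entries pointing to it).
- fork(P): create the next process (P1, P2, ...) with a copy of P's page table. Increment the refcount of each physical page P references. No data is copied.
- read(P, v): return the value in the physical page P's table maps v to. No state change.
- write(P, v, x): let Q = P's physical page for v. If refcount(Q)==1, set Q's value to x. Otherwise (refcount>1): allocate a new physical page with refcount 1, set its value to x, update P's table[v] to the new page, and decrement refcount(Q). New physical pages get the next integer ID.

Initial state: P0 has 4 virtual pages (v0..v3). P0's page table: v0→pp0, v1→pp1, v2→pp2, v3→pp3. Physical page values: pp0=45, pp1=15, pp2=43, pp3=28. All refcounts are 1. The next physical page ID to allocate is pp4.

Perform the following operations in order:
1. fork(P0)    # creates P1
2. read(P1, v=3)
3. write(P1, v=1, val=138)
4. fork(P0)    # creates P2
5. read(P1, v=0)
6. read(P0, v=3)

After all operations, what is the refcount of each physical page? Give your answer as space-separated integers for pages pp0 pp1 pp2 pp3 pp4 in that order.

Op 1: fork(P0) -> P1. 4 ppages; refcounts: pp0:2 pp1:2 pp2:2 pp3:2
Op 2: read(P1, v3) -> 28. No state change.
Op 3: write(P1, v1, 138). refcount(pp1)=2>1 -> COPY to pp4. 5 ppages; refcounts: pp0:2 pp1:1 pp2:2 pp3:2 pp4:1
Op 4: fork(P0) -> P2. 5 ppages; refcounts: pp0:3 pp1:2 pp2:3 pp3:3 pp4:1
Op 5: read(P1, v0) -> 45. No state change.
Op 6: read(P0, v3) -> 28. No state change.

Answer: 3 2 3 3 1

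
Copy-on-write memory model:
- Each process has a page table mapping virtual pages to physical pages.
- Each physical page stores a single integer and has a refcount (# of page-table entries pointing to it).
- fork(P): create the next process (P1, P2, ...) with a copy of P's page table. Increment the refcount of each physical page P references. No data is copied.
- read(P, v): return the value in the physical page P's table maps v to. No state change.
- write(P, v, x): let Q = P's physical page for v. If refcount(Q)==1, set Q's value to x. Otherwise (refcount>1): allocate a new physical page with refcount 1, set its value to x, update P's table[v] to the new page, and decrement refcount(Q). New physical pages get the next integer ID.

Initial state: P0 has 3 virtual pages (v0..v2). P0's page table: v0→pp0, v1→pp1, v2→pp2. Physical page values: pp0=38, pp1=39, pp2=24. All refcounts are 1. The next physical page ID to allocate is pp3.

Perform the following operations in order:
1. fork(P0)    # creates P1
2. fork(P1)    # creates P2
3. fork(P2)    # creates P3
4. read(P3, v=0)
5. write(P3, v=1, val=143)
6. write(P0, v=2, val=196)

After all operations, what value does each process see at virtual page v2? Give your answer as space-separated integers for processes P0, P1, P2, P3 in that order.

Answer: 196 24 24 24

Derivation:
Op 1: fork(P0) -> P1. 3 ppages; refcounts: pp0:2 pp1:2 pp2:2
Op 2: fork(P1) -> P2. 3 ppages; refcounts: pp0:3 pp1:3 pp2:3
Op 3: fork(P2) -> P3. 3 ppages; refcounts: pp0:4 pp1:4 pp2:4
Op 4: read(P3, v0) -> 38. No state change.
Op 5: write(P3, v1, 143). refcount(pp1)=4>1 -> COPY to pp3. 4 ppages; refcounts: pp0:4 pp1:3 pp2:4 pp3:1
Op 6: write(P0, v2, 196). refcount(pp2)=4>1 -> COPY to pp4. 5 ppages; refcounts: pp0:4 pp1:3 pp2:3 pp3:1 pp4:1
P0: v2 -> pp4 = 196
P1: v2 -> pp2 = 24
P2: v2 -> pp2 = 24
P3: v2 -> pp2 = 24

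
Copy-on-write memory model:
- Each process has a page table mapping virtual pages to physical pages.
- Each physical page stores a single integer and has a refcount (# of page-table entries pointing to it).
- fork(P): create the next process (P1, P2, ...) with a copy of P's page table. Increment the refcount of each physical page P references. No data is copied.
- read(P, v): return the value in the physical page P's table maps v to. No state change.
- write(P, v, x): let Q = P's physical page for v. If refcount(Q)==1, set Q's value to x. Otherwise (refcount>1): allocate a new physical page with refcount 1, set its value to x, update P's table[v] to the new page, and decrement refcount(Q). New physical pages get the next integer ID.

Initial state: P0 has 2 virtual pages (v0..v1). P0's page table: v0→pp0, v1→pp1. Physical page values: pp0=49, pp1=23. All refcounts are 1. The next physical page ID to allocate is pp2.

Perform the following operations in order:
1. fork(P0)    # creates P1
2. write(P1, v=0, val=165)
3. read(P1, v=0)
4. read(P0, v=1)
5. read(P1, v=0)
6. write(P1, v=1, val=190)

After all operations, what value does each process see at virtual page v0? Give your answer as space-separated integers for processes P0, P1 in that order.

Op 1: fork(P0) -> P1. 2 ppages; refcounts: pp0:2 pp1:2
Op 2: write(P1, v0, 165). refcount(pp0)=2>1 -> COPY to pp2. 3 ppages; refcounts: pp0:1 pp1:2 pp2:1
Op 3: read(P1, v0) -> 165. No state change.
Op 4: read(P0, v1) -> 23. No state change.
Op 5: read(P1, v0) -> 165. No state change.
Op 6: write(P1, v1, 190). refcount(pp1)=2>1 -> COPY to pp3. 4 ppages; refcounts: pp0:1 pp1:1 pp2:1 pp3:1
P0: v0 -> pp0 = 49
P1: v0 -> pp2 = 165

Answer: 49 165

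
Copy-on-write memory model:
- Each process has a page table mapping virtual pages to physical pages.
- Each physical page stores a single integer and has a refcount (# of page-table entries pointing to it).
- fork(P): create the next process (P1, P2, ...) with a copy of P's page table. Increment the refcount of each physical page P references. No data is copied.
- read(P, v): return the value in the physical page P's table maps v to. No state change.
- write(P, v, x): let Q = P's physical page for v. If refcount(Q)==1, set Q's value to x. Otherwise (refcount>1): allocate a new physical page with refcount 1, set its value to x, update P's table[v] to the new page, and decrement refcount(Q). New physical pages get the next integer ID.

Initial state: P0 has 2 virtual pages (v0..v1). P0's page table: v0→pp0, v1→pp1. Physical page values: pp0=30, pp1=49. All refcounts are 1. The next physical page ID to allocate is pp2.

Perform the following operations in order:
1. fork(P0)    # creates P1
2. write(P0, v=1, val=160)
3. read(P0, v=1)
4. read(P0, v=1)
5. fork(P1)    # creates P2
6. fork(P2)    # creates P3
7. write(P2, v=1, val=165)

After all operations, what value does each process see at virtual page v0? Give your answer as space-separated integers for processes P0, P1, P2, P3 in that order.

Answer: 30 30 30 30

Derivation:
Op 1: fork(P0) -> P1. 2 ppages; refcounts: pp0:2 pp1:2
Op 2: write(P0, v1, 160). refcount(pp1)=2>1 -> COPY to pp2. 3 ppages; refcounts: pp0:2 pp1:1 pp2:1
Op 3: read(P0, v1) -> 160. No state change.
Op 4: read(P0, v1) -> 160. No state change.
Op 5: fork(P1) -> P2. 3 ppages; refcounts: pp0:3 pp1:2 pp2:1
Op 6: fork(P2) -> P3. 3 ppages; refcounts: pp0:4 pp1:3 pp2:1
Op 7: write(P2, v1, 165). refcount(pp1)=3>1 -> COPY to pp3. 4 ppages; refcounts: pp0:4 pp1:2 pp2:1 pp3:1
P0: v0 -> pp0 = 30
P1: v0 -> pp0 = 30
P2: v0 -> pp0 = 30
P3: v0 -> pp0 = 30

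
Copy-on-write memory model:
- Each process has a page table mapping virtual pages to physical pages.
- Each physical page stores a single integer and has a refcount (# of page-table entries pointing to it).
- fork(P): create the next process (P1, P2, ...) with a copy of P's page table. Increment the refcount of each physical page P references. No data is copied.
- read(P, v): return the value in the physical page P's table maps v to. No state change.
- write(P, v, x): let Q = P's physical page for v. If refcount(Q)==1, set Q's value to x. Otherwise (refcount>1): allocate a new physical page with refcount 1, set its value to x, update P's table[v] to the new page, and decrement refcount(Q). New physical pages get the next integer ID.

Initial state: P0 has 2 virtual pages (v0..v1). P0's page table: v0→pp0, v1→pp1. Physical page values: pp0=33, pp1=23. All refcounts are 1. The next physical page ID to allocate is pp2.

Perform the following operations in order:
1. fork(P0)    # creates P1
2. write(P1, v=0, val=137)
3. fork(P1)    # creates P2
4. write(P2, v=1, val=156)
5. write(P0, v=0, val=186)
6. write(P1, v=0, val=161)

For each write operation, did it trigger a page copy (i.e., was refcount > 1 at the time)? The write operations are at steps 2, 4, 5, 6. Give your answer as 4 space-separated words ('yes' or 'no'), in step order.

Op 1: fork(P0) -> P1. 2 ppages; refcounts: pp0:2 pp1:2
Op 2: write(P1, v0, 137). refcount(pp0)=2>1 -> COPY to pp2. 3 ppages; refcounts: pp0:1 pp1:2 pp2:1
Op 3: fork(P1) -> P2. 3 ppages; refcounts: pp0:1 pp1:3 pp2:2
Op 4: write(P2, v1, 156). refcount(pp1)=3>1 -> COPY to pp3. 4 ppages; refcounts: pp0:1 pp1:2 pp2:2 pp3:1
Op 5: write(P0, v0, 186). refcount(pp0)=1 -> write in place. 4 ppages; refcounts: pp0:1 pp1:2 pp2:2 pp3:1
Op 6: write(P1, v0, 161). refcount(pp2)=2>1 -> COPY to pp4. 5 ppages; refcounts: pp0:1 pp1:2 pp2:1 pp3:1 pp4:1

yes yes no yes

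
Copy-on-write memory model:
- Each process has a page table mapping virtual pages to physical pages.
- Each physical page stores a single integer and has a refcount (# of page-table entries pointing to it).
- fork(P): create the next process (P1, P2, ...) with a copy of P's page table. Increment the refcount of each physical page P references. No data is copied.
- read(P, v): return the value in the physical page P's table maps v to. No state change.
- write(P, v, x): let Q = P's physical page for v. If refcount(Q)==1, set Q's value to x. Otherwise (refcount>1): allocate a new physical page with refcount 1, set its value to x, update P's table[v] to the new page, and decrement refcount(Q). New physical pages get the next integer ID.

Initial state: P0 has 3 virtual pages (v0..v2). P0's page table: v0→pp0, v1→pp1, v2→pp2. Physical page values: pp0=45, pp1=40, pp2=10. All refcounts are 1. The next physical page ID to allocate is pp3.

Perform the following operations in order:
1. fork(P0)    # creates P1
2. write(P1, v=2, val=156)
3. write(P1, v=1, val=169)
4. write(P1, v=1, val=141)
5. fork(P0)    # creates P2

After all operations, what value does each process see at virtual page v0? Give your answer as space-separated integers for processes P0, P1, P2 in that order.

Answer: 45 45 45

Derivation:
Op 1: fork(P0) -> P1. 3 ppages; refcounts: pp0:2 pp1:2 pp2:2
Op 2: write(P1, v2, 156). refcount(pp2)=2>1 -> COPY to pp3. 4 ppages; refcounts: pp0:2 pp1:2 pp2:1 pp3:1
Op 3: write(P1, v1, 169). refcount(pp1)=2>1 -> COPY to pp4. 5 ppages; refcounts: pp0:2 pp1:1 pp2:1 pp3:1 pp4:1
Op 4: write(P1, v1, 141). refcount(pp4)=1 -> write in place. 5 ppages; refcounts: pp0:2 pp1:1 pp2:1 pp3:1 pp4:1
Op 5: fork(P0) -> P2. 5 ppages; refcounts: pp0:3 pp1:2 pp2:2 pp3:1 pp4:1
P0: v0 -> pp0 = 45
P1: v0 -> pp0 = 45
P2: v0 -> pp0 = 45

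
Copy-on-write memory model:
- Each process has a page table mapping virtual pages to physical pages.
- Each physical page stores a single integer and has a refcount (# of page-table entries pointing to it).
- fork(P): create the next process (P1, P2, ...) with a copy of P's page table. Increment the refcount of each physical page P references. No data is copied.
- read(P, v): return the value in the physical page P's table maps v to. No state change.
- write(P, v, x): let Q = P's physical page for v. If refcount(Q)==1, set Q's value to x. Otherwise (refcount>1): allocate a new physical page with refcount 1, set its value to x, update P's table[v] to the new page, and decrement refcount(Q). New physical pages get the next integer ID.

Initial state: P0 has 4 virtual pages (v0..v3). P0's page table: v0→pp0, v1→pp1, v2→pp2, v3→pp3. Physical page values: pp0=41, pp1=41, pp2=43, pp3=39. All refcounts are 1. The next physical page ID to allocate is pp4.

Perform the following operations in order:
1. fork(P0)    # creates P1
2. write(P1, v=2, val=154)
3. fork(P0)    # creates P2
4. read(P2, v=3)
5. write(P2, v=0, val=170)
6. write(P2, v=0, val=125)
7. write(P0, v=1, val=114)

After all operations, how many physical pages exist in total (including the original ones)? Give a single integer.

Op 1: fork(P0) -> P1. 4 ppages; refcounts: pp0:2 pp1:2 pp2:2 pp3:2
Op 2: write(P1, v2, 154). refcount(pp2)=2>1 -> COPY to pp4. 5 ppages; refcounts: pp0:2 pp1:2 pp2:1 pp3:2 pp4:1
Op 3: fork(P0) -> P2. 5 ppages; refcounts: pp0:3 pp1:3 pp2:2 pp3:3 pp4:1
Op 4: read(P2, v3) -> 39. No state change.
Op 5: write(P2, v0, 170). refcount(pp0)=3>1 -> COPY to pp5. 6 ppages; refcounts: pp0:2 pp1:3 pp2:2 pp3:3 pp4:1 pp5:1
Op 6: write(P2, v0, 125). refcount(pp5)=1 -> write in place. 6 ppages; refcounts: pp0:2 pp1:3 pp2:2 pp3:3 pp4:1 pp5:1
Op 7: write(P0, v1, 114). refcount(pp1)=3>1 -> COPY to pp6. 7 ppages; refcounts: pp0:2 pp1:2 pp2:2 pp3:3 pp4:1 pp5:1 pp6:1

Answer: 7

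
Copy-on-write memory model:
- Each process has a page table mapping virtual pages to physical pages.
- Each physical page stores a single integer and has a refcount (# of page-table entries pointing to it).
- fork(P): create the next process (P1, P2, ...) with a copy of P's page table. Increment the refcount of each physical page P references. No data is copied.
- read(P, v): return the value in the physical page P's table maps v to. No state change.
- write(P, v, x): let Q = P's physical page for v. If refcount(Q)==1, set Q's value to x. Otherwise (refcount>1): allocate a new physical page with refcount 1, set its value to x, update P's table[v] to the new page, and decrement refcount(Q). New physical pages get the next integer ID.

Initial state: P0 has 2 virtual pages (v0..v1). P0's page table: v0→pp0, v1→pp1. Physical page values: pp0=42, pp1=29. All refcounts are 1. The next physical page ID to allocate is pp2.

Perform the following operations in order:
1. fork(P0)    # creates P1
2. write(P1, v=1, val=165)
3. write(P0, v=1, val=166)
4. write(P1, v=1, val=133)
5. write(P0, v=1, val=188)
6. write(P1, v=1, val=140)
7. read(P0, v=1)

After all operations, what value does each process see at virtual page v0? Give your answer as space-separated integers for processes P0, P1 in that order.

Op 1: fork(P0) -> P1. 2 ppages; refcounts: pp0:2 pp1:2
Op 2: write(P1, v1, 165). refcount(pp1)=2>1 -> COPY to pp2. 3 ppages; refcounts: pp0:2 pp1:1 pp2:1
Op 3: write(P0, v1, 166). refcount(pp1)=1 -> write in place. 3 ppages; refcounts: pp0:2 pp1:1 pp2:1
Op 4: write(P1, v1, 133). refcount(pp2)=1 -> write in place. 3 ppages; refcounts: pp0:2 pp1:1 pp2:1
Op 5: write(P0, v1, 188). refcount(pp1)=1 -> write in place. 3 ppages; refcounts: pp0:2 pp1:1 pp2:1
Op 6: write(P1, v1, 140). refcount(pp2)=1 -> write in place. 3 ppages; refcounts: pp0:2 pp1:1 pp2:1
Op 7: read(P0, v1) -> 188. No state change.
P0: v0 -> pp0 = 42
P1: v0 -> pp0 = 42

Answer: 42 42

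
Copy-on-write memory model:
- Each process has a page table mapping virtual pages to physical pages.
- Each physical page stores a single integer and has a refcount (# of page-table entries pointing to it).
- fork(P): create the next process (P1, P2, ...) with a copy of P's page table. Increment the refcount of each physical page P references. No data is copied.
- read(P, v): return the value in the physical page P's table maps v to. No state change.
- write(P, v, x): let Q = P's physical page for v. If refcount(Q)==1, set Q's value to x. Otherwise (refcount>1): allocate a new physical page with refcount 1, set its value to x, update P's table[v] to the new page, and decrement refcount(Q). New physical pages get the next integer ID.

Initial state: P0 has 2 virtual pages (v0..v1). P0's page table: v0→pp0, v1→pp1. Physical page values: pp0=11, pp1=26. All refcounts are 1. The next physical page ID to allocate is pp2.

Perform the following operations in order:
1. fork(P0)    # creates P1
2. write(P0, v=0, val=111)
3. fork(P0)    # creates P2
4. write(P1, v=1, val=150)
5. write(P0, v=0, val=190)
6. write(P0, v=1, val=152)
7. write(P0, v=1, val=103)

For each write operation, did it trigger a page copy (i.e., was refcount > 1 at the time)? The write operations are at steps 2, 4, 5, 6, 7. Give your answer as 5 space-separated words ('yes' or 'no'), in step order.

Op 1: fork(P0) -> P1. 2 ppages; refcounts: pp0:2 pp1:2
Op 2: write(P0, v0, 111). refcount(pp0)=2>1 -> COPY to pp2. 3 ppages; refcounts: pp0:1 pp1:2 pp2:1
Op 3: fork(P0) -> P2. 3 ppages; refcounts: pp0:1 pp1:3 pp2:2
Op 4: write(P1, v1, 150). refcount(pp1)=3>1 -> COPY to pp3. 4 ppages; refcounts: pp0:1 pp1:2 pp2:2 pp3:1
Op 5: write(P0, v0, 190). refcount(pp2)=2>1 -> COPY to pp4. 5 ppages; refcounts: pp0:1 pp1:2 pp2:1 pp3:1 pp4:1
Op 6: write(P0, v1, 152). refcount(pp1)=2>1 -> COPY to pp5. 6 ppages; refcounts: pp0:1 pp1:1 pp2:1 pp3:1 pp4:1 pp5:1
Op 7: write(P0, v1, 103). refcount(pp5)=1 -> write in place. 6 ppages; refcounts: pp0:1 pp1:1 pp2:1 pp3:1 pp4:1 pp5:1

yes yes yes yes no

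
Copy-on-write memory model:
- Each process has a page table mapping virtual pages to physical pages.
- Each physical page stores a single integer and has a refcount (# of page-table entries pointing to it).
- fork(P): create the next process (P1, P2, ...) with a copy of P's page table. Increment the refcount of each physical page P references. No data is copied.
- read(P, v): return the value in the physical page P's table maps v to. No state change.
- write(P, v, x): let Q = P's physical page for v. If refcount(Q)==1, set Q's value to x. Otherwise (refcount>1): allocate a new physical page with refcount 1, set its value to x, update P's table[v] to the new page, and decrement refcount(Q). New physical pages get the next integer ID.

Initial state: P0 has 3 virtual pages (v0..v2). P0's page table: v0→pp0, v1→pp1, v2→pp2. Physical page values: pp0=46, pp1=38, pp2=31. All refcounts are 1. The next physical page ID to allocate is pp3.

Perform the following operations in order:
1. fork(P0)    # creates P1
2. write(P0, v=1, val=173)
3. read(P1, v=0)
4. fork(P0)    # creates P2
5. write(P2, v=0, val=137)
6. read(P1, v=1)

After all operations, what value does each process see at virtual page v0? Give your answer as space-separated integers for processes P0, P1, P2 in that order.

Answer: 46 46 137

Derivation:
Op 1: fork(P0) -> P1. 3 ppages; refcounts: pp0:2 pp1:2 pp2:2
Op 2: write(P0, v1, 173). refcount(pp1)=2>1 -> COPY to pp3. 4 ppages; refcounts: pp0:2 pp1:1 pp2:2 pp3:1
Op 3: read(P1, v0) -> 46. No state change.
Op 4: fork(P0) -> P2. 4 ppages; refcounts: pp0:3 pp1:1 pp2:3 pp3:2
Op 5: write(P2, v0, 137). refcount(pp0)=3>1 -> COPY to pp4. 5 ppages; refcounts: pp0:2 pp1:1 pp2:3 pp3:2 pp4:1
Op 6: read(P1, v1) -> 38. No state change.
P0: v0 -> pp0 = 46
P1: v0 -> pp0 = 46
P2: v0 -> pp4 = 137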